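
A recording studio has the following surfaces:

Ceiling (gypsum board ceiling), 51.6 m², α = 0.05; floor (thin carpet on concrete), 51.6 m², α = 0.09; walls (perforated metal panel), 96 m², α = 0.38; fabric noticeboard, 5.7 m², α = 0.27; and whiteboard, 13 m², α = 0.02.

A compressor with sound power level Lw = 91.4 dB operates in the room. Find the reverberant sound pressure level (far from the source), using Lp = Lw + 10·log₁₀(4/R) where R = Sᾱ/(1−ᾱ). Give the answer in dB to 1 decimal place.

79.8 dB

A = 45.503 sabins; S = 217.9 m².
ᾱ = 0.2088, so room constant R = A/(1−ᾱ) = 57.511 m².
Lp = Lw + 10 log₁₀(4/R) = 91.4 -11.58 = 79.8 dB.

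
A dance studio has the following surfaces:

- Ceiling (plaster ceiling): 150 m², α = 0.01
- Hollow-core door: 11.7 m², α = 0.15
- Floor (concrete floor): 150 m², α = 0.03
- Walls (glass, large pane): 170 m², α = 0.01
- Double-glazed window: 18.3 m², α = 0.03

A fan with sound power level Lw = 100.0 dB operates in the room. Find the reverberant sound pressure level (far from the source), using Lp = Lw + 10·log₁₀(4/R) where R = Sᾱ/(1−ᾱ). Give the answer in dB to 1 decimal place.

95.9 dB

A = 10.004 sabins; S = 500.0 m².
ᾱ = 10.004/500.0 = 0.0200; R = Sᾱ/(1−ᾱ) = 10.004/(1−0.0200) = 10.208 m².
Lp = Lw + 10 log₁₀(4/R) = 100.0 -4.07 = 95.9 dB.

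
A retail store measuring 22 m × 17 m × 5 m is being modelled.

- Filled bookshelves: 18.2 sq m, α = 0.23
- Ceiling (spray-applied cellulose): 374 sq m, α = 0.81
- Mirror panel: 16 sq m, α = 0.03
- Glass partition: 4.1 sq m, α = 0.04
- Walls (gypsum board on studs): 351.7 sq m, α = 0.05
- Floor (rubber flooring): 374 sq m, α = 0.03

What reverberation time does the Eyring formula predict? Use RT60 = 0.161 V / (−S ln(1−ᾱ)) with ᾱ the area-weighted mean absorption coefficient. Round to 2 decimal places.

0.75 sec

S = Σ Sᵢ = 1138.0 sq m.
Absorption A = 18.2·0.23 + 374·0.81 + 16·0.03 + 4.1·0.04 + 351.7·0.05 + 374·0.03 = 336.575 sabins.
Mean coefficient ᾱ = A/S = 0.2958.
Eyring denominator: −S ln(1−ᾱ) = 399.088.
V = 22 × 17 × 5 = 1870 m³.
T = 0.161·V/[−S·ln(1−ᾱ)] = 0.161·1870/399.088 = 0.75 s.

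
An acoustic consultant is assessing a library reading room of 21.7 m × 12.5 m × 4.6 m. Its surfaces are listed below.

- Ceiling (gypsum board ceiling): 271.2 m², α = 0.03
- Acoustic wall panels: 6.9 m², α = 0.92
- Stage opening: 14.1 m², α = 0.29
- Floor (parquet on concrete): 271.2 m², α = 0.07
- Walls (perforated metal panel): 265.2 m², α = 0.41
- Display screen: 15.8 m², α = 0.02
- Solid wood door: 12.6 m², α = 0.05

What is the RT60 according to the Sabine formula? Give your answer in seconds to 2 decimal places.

1.36 sec

A = Σ Sᵢαᵢ = 271.2×0.03 + 6.9×0.92 + 14.1×0.29 + 271.2×0.07 + 265.2×0.41 + 15.8×0.02 + 12.6×0.05 = 147.235 sabins.
Room volume: 1247.75 m³.
T = 0.161 V/A = 0.161·1247.75/147.235 = 1.36 s.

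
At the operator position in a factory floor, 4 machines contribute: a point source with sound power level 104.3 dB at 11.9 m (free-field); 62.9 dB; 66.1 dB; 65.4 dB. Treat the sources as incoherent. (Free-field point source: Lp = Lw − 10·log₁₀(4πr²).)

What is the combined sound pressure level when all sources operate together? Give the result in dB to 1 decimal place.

Source at 11.9 m: Lp = 104.3 − 10·log₁₀(4π·11.9²) = 104.3 − 10·log₁₀(1779.524) = 71.8 dB.
Converting to relative power and adding: 10^(71.8/10) + 10^(62.9/10) + 10^(66.1/10) + 10^(65.4/10) = 2.463e+07.
Combined level = 10 log₁₀(2.463e+07) = 73.9 dB.

73.9 dB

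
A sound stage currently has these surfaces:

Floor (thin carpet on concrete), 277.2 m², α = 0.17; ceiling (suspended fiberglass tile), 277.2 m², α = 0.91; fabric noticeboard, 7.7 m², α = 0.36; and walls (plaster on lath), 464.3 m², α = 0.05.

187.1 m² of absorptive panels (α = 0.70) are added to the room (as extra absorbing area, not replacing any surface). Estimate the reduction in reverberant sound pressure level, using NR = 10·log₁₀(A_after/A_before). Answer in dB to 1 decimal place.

A_before = Σ Sᵢαᵢ = 277.2·0.17 + 277.2·0.91 + 7.7·0.36 + 464.3·0.05 = 325.363 sabins.
Treatment contributes 187.1·0.70 = 130.970 sabins.
A_after = 325.363 + 130.970 = 456.333 sabins.
NR = 10·log₁₀(456.333/325.363) = 1.5 dB.

1.5 dB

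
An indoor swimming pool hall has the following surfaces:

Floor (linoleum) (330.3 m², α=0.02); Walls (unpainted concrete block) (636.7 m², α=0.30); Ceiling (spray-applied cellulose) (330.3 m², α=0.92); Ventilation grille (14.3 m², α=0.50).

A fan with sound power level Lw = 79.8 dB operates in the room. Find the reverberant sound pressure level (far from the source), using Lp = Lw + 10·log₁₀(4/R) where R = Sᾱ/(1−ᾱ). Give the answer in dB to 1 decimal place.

A = 508.642 sabins; S = 1311.6 m².
ᾱ = 508.642/1311.6 = 0.3878; R = Sᾱ/(1−ᾱ) = 508.642/(1−0.3878) = 830.843 m².
Lp = 79.8 + 10·log₁₀(4/830.843) = 79.8 + (-23.17) = 56.6 dB.

56.6 dB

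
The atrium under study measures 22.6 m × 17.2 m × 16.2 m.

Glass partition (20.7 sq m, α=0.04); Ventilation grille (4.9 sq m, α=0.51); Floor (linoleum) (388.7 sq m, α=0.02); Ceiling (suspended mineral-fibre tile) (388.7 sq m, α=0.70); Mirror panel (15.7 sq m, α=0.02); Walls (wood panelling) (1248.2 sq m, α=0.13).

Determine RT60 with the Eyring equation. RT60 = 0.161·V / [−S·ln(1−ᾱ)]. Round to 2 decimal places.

2.02 s

Total surface area S = 20.7 + 4.9 + 388.7 + 388.7 + 15.7 + 1248.2 = 2066.9 sq m.
Absorption A = 20.7×0.04 + 4.9×0.51 + 388.7×0.02 + 388.7×0.70 + 15.7×0.02 + 1248.2×0.13 = 445.771 sabins.
Mean coefficient ᾱ = A/S = 0.2157.
Eyring denominator: −S ln(1−ᾱ) = 502.182.
V = 22.6 × 17.2 × 16.2 = 6297.264 m³.
T = 0.161·V/[−S·ln(1−ᾱ)] = 0.161·6297.264/502.182 = 2.02 s.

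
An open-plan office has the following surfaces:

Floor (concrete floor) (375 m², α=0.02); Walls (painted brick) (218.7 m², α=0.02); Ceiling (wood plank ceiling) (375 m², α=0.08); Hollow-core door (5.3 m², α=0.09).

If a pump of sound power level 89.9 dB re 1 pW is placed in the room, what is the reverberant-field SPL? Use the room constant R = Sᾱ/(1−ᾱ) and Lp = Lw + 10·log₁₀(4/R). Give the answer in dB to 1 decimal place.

79.5 dB

A = 42.351 sabins; S = 974.0 m².
ᾱ = 0.0435, so room constant R = A/(1−ᾱ) = 44.277 m².
Lp = Lw + 10 log₁₀(4/R) = 89.9 -10.44 = 79.5 dB.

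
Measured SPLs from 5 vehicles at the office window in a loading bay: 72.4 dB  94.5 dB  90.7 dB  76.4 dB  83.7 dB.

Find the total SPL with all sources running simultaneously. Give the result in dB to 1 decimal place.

Converting to relative power and adding: 10^(72.4/10) + 10^(94.5/10) + 10^(90.7/10) + 10^(76.4/10) + 10^(83.7/10) = 4.289e+09.
Back to dB: 10·log₁₀ Σ = 96.3 dB.

96.3 dB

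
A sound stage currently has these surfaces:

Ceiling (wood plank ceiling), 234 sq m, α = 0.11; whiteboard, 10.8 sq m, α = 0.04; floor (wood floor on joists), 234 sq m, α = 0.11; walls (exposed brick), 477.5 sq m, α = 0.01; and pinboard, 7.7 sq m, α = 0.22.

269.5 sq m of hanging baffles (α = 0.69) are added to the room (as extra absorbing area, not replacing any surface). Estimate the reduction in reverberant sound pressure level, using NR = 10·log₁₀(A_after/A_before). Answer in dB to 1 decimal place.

Summing Sᵢαᵢ: 25.740 + 0.432 + 25.740 + 4.775 + 1.694 → A_before = 58.381 sabins.
Treatment contributes 269.5·0.69 = 185.955 sabins.
New total A_after = 244.336 sabins.
NR = 10·log₁₀(244.336/58.381) = 6.2 dB.

6.2 dB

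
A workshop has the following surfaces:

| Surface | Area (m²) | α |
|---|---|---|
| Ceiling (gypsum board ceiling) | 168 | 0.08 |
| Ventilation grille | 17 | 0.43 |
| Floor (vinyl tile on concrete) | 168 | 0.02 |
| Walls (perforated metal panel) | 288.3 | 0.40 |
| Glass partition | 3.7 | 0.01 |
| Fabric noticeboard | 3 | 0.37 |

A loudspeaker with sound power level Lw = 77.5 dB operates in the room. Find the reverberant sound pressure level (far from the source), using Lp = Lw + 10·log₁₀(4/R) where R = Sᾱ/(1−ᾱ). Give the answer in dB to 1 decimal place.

61.0 dB

Σ(Sᵢαᵢ) = 168·0.08 + 17·0.43 + 168·0.02 + 288.3·0.40 + 3.7·0.01 + 3·0.37 = 140.577; total area S = 648.0 m².
ᾱ = 0.2169, so room constant R = A/(1−ᾱ) = 179.513 m².
Lp = Lw + 10 log₁₀(4/R) = 77.5 -16.52 = 61.0 dB.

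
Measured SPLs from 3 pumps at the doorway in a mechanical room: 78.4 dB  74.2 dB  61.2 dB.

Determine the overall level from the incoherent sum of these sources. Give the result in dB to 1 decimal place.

79.9 dB

Converting to relative power and adding: 10^(78.4/10) + 10^(74.2/10) + 10^(61.2/10) = 9.68e+07.
Back to dB: 10·log₁₀ Σ = 79.9 dB.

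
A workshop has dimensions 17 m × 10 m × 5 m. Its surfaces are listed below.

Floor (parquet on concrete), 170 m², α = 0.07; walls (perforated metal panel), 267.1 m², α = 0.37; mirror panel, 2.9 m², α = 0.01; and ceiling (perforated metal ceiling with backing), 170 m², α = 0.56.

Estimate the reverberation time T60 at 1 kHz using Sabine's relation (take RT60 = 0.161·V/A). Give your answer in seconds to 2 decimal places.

0.66 s

Total absorption A = 170×0.07 + 267.1×0.37 + 2.9×0.01 + 170×0.56
  = 11.900 + 98.827 + 0.029 + 95.200 = 205.956 m² sabins.
V = 17·10·5 = 850 m³.
T = 0.161 V/A = 0.161·850/205.956 = 0.66 s.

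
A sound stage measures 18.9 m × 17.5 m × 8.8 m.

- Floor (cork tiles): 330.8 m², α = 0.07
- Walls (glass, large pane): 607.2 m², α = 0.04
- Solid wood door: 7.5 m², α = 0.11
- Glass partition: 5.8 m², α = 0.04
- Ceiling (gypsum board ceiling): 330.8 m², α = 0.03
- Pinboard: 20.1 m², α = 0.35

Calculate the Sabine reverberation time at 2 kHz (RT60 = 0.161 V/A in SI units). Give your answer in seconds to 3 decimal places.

7.159 s

Summing Sᵢαᵢ: 23.156 + 24.288 + 0.825 + 0.232 + 9.924 + 7.035 → A = 65.460 sabins.
Room volume: 2910.6 m³.
Sabine: RT60 = 0.161 × 2910.6 / 65.460 = 7.159 s.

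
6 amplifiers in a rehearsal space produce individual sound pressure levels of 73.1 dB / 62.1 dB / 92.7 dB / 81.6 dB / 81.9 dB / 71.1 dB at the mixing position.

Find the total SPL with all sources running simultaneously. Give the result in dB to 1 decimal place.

93.4 dB

Σ 10^(Lᵢ/10) = 2.196e+09.
L_total = 10·log₁₀(2.196e+09) = 93.4 dB.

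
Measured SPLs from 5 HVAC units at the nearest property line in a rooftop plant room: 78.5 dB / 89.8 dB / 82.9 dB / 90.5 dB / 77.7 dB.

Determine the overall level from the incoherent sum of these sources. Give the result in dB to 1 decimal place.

Sum in the linear (power) domain: Σ 10^(Lᵢ/10) = 10^(78.5/10) + 10^(89.8/10) + 10^(82.9/10) + 10^(90.5/10) + 10^(77.7/10) = 2.402e+09.
Combined level = 10 log₁₀(2.402e+09) = 93.8 dB.

93.8 dB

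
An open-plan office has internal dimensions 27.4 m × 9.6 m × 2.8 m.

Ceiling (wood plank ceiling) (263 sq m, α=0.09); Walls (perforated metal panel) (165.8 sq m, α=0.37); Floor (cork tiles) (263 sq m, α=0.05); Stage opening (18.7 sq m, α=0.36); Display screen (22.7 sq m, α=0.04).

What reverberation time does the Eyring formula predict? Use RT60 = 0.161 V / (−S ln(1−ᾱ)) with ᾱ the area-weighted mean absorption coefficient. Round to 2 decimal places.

S = Σ Sᵢ = 733.2 sq m.
Σ(Sᵢαᵢ) = 263×0.09 + 165.8×0.37 + 263×0.05 + 18.7×0.36 + 22.7×0.04 = 105.806.
ᾱ = 105.806 / 733.2 = 0.1443.
−S·ln(1−ᾱ) = −733.2 × ln(1 − 0.1443) = 114.259.
V = 27.4 × 9.6 × 2.8 = 736.512 m³.
T = 0.161·V/[−S·ln(1−ᾱ)] = 0.161·736.512/114.259 = 1.04 s.

1.04 sec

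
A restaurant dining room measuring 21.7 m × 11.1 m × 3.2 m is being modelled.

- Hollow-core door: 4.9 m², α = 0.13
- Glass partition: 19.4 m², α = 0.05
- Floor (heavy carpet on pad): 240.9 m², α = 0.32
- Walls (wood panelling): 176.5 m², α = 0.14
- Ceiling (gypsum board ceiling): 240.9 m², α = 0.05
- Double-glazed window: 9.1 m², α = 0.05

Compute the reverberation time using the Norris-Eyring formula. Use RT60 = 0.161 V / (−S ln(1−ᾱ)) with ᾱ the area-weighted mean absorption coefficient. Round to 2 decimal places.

S = Σ Sᵢ = 691.7 m².
Absorption A = 4.9·0.13 + 19.4·0.05 + 240.9·0.32 + 176.5·0.14 + 240.9·0.05 + 9.1·0.05 = 115.905 sabins.
ᾱ = 115.905 / 691.7 = 0.1676.
−S·ln(1−ᾱ) = −691.7 × ln(1 − 0.1676) = 126.887.
V = 21.7 × 11.1 × 3.2 = 770.784 m³.
T = 0.161·V/[−S·ln(1−ᾱ)] = 0.161·770.784/126.887 = 0.98 s.

0.98 s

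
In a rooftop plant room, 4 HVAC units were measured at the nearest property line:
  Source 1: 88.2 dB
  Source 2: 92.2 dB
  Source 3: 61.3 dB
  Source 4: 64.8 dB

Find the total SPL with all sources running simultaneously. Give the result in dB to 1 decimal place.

Σ 10^(Lᵢ/10) = 2.325e+09.
L_total = 10·log₁₀(2.325e+09) = 93.7 dB.

93.7 dB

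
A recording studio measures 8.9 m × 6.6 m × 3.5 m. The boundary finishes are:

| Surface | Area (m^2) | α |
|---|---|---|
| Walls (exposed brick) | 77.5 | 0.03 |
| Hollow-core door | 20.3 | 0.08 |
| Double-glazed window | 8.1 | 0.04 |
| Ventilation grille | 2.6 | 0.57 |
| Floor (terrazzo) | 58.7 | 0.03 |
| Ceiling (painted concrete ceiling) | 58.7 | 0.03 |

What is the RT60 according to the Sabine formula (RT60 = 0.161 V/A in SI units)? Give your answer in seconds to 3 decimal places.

3.568 s

A = Σ Sᵢαᵢ = 77.5·0.03 + 20.3·0.08 + 8.1·0.04 + 2.6·0.57 + 58.7·0.03 + 58.7·0.03 = 9.277 sabins.
Room volume: 205.59 m³.
T = 0.161 V/A = 0.161·205.59/9.277 = 3.568 s.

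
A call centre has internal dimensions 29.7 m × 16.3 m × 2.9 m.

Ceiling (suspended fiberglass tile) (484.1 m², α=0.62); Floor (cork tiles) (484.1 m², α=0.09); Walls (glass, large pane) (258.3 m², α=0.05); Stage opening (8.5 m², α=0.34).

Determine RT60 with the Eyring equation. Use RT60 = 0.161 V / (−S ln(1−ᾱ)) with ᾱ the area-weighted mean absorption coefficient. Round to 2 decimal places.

0.53 s

S = Σ Sᵢ = 1235.0 m².
Σ(Sᵢαᵢ) = 484.1·0.62 + 484.1·0.09 + 258.3·0.05 + 8.5·0.34 = 359.516.
Mean coefficient ᾱ = A/S = 0.2911.
Eyring denominator: −S ln(1−ᾱ) = 424.890.
V = 29.7 × 16.3 × 2.9 = 1403.919 m³.
T = 0.161·V/[−S·ln(1−ᾱ)] = 0.161·1403.919/424.890 = 0.53 s.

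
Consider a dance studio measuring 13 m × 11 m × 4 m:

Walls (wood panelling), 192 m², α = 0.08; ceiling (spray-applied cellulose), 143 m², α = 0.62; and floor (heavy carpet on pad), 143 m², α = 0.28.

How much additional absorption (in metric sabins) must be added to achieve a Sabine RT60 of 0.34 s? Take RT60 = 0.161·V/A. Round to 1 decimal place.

126.8 sabins

Equivalent absorption area: A₁ = 192*0.08 + 143*0.62 + 143*0.28 = 144.060 m².
For T = 0.34 s, need A₂ = 0.161·V/T = 0.161·572/0.34 = 270.859 sabins.
Additional absorption ΔA = 270.859 − 144.060 = 126.8 sabins.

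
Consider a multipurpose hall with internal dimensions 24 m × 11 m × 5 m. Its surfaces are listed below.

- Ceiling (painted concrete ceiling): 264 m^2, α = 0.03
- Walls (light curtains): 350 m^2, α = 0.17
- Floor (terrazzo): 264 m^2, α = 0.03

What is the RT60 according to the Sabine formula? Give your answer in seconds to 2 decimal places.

A = Σ Sᵢαᵢ = 264*0.03 + 350*0.17 + 264*0.03 = 75.340 sabins.
Volume V = 24 × 11 × 5 = 1320 m³.
RT60 = 0.161 · V / A = 0.161 × 1320 / 75.340 = 2.82 s.

2.82 seconds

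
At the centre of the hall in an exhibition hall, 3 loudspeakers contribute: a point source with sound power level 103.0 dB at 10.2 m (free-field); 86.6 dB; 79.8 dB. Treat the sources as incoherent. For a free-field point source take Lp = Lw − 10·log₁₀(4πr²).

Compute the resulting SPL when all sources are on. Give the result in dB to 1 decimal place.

Source at 10.2 m: Lp = 103.0 − 10·log₁₀(4π·10.2²) = 103.0 − 10·log₁₀(1307.405) = 71.8 dB.
Converting to relative power and adding: 10^(71.8/10) + 10^(86.6/10) + 10^(79.8/10) = 5.677e+08.
Back to dB: 10·log₁₀ Σ = 87.5 dB.

87.5 dB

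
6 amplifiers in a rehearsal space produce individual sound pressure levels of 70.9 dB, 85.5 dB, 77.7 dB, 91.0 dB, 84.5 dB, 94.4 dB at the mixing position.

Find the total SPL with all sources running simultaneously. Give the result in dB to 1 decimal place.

96.7 dB

Converting to relative power and adding: 10^(70.9/10) + 10^(85.5/10) + 10^(77.7/10) + 10^(91.0/10) + 10^(84.5/10) + 10^(94.4/10) = 4.721e+09.
Back to dB: 10·log₁₀ Σ = 96.7 dB.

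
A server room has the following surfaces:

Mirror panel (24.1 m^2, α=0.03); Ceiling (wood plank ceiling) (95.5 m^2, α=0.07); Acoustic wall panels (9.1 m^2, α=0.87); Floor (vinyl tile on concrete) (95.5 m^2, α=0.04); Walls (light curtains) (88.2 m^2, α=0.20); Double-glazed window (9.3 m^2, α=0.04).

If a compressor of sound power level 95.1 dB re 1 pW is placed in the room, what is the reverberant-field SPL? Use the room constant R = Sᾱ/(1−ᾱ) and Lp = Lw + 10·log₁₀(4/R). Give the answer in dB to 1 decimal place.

84.9 dB

Σ(Sᵢαᵢ) = 24.1×0.03 + 95.5×0.07 + 9.1×0.87 + 95.5×0.04 + 88.2×0.20 + 9.3×0.04 = 37.157; total area S = 321.7 m^2.
ᾱ = 0.1155, so room constant R = A/(1−ᾱ) = 42.009 m^2.
Lp = Lw + 10 log₁₀(4/R) = 95.1 -10.21 = 84.9 dB.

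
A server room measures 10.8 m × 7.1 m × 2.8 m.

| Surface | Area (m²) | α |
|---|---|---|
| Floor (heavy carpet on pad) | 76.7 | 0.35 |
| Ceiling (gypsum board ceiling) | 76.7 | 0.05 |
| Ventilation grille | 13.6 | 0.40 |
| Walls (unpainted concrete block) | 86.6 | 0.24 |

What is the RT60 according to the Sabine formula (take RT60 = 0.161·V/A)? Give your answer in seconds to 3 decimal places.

A = Σ Sᵢαᵢ = 76.7*0.35 + 76.7*0.05 + 13.6*0.40 + 86.6*0.24 = 56.904 sabins.
Volume V = 10.8 × 7.1 × 2.8 = 214.704 m³.
Sabine: RT60 = 0.161 × 214.704 / 56.904 = 0.607 s.

0.607 s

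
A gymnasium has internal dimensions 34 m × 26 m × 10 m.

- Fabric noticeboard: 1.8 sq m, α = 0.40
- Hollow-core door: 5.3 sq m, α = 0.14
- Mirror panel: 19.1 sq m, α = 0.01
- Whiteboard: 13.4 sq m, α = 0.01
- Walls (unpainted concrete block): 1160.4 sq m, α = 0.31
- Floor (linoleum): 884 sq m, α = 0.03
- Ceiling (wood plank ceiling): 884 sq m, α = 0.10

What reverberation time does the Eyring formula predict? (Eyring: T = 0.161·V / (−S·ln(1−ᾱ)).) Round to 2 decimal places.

2.74 s

S = Σ Sᵢ = 2968.0 sq m.
Σ(Sᵢαᵢ) = 1.8×0.40 + 5.3×0.14 + 19.1×0.01 + 13.4×0.01 + 1160.4×0.31 + 884×0.03 + 884×0.10 = 476.431.
ᾱ = 476.431 / 2968.0 = 0.1605.
Eyring denominator: −S ln(1−ᾱ) = 519.248.
V = 34 × 26 × 10 = 8840 m³.
RT60 = 0.161 × 8840 / 519.248 = 2.74 s.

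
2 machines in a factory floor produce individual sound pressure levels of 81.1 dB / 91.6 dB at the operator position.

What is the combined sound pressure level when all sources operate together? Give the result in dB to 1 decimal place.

Σ 10^(Lᵢ/10) = 1.574e+09.
L_total = 10·log₁₀(1.574e+09) = 92.0 dB.

92.0 dB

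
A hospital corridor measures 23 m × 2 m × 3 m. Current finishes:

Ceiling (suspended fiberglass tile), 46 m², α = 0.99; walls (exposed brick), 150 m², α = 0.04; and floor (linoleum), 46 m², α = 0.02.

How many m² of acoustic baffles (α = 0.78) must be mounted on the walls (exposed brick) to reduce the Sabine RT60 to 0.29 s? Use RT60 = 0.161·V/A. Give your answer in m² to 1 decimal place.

32.6

A₁ = Σ Sᵢαᵢ = 46×0.99 + 150×0.04 + 46×0.02 = 52.460 sabins.
V = 138 m³. Target absorption A₂ = 0.161 × 138 / 0.29 = 76.614 sabins.
Absorption to add: 76.614 − 52.460 = 24.154 sabins.
Net gain per m²: Δα = 0.78 − 0.04 = 0.74.
Area = ΔA/Δα = 24.154/0.74 = 32.6 m².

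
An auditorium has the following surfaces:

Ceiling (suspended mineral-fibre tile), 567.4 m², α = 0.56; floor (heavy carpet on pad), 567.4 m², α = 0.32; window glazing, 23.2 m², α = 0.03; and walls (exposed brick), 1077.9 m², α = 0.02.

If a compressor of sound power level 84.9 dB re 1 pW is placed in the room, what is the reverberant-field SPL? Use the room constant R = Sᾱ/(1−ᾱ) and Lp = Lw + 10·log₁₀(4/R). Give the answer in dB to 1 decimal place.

62.6 dB

Σ(Sᵢαᵢ) = 567.4×0.56 + 567.4×0.32 + 23.2×0.03 + 1077.9×0.02 = 521.566; total area S = 2235.9 m².
ᾱ = 0.2333, so room constant R = A/(1−ᾱ) = 680.274 m².
Lp = Lw + 10 log₁₀(4/R) = 84.9 -22.31 = 62.6 dB.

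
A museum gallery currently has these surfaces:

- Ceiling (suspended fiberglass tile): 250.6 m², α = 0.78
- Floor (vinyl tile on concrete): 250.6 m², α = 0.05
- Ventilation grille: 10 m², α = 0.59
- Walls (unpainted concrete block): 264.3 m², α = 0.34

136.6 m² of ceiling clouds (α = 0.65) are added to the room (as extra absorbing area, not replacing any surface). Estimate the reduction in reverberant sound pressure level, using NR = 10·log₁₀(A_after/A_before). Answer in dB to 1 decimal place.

Equivalent absorption area: A_before = 250.6*0.78 + 250.6*0.05 + 10*0.59 + 264.3*0.34 = 303.760 m².
Treatment contributes 136.6·0.65 = 88.790 sabins.
New total A_after = 392.550 sabins.
NR = 10·log₁₀(392.550/303.760) = 1.1 dB.

1.1 dB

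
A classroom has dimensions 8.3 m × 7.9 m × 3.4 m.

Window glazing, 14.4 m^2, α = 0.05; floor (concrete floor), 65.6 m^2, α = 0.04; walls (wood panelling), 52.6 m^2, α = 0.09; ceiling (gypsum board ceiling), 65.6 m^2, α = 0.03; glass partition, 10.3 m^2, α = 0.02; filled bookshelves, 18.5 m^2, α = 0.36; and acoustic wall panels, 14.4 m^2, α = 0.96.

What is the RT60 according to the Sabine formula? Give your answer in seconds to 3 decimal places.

A = Σ Sᵢαᵢ = 14.4*0.05 + 65.6*0.04 + 52.6*0.09 + 65.6*0.03 + 10.3*0.02 + 18.5*0.36 + 14.4*0.96 = 30.736 sabins.
Volume V = 8.3 × 7.9 × 3.4 = 222.938 m³.
T = 0.161 V/A = 0.161·222.938/30.736 = 1.168 s.

1.168 s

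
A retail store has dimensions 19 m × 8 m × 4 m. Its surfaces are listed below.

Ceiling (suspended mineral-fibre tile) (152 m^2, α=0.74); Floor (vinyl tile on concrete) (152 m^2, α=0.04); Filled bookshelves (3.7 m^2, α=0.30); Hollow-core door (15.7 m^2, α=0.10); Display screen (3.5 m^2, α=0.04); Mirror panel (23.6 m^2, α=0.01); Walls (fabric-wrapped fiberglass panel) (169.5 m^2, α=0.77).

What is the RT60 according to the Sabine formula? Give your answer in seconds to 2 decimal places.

0.39 seconds

Total absorption A = 152·0.74 + 152·0.04 + 3.7·0.30 + 15.7·0.10 + 3.5·0.04 + 23.6·0.01 + 169.5·0.77
  = 112.480 + 6.080 + 1.110 + 1.570 + 0.140 + 0.236 + 130.515 = 252.131 m^2 sabins.
Room volume: 608 m³.
T = 0.161 V/A = 0.161·608/252.131 = 0.39 s.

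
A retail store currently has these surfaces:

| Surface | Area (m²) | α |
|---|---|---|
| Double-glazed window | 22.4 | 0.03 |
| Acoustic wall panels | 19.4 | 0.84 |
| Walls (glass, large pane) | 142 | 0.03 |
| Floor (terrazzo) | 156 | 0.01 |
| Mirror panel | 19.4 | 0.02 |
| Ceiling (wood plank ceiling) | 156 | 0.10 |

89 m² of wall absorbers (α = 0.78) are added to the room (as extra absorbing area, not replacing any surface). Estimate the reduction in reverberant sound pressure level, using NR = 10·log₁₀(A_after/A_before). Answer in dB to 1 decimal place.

Equivalent absorption area: A_before = 22.4×0.03 + 19.4×0.84 + 142×0.03 + 156×0.01 + 19.4×0.02 + 156×0.10 = 38.776 m².
Added absorption = 89 × 0.78 = 69.420 sabins.
New total A_after = 108.196 sabins.
NR = 10·log₁₀(108.196/38.776) = 4.5 dB.

4.5 dB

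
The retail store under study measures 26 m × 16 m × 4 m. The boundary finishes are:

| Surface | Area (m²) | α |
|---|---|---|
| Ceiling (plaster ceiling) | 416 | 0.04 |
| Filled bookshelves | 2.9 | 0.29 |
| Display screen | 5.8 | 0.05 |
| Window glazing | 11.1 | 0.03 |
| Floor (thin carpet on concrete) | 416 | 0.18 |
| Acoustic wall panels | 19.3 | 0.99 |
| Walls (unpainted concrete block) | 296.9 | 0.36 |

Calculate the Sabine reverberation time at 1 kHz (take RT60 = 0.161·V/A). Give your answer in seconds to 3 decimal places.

1.223 sec

A = Σ Sᵢαᵢ = 416·0.04 + 2.9·0.29 + 5.8·0.05 + 11.1·0.03 + 416·0.18 + 19.3·0.99 + 296.9·0.36 = 218.975 sabins.
Room volume: 1664 m³.
RT60 = 0.161 · V / A = 0.161 × 1664 / 218.975 = 1.223 s.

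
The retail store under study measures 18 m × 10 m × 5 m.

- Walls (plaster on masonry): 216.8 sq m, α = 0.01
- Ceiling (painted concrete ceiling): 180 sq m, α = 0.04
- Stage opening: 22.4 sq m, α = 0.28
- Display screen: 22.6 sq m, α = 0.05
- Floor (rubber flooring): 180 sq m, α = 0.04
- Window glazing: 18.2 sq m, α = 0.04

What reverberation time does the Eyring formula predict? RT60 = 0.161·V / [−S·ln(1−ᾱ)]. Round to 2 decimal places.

5.75 seconds

S = Σ Sᵢ = 640.0 sq m.
Σ(Sᵢαᵢ) = 216.8·0.01 + 180·0.04 + 22.4·0.28 + 22.6·0.05 + 180·0.04 + 18.2·0.04 = 24.698.
Mean coefficient ᾱ = A/S = 0.0386.
−S·ln(1−ᾱ) = −640.0 × ln(1 − 0.0386) = 25.193.
V = 18 × 10 × 5 = 900 m³.
T = 0.161·V/[−S·ln(1−ᾱ)] = 0.161·900/25.193 = 5.75 s.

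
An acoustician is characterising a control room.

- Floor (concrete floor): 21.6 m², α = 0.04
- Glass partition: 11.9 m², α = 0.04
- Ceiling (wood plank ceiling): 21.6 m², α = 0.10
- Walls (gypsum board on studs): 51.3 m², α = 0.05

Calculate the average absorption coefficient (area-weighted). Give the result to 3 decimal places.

S = Σ Sᵢ = 21.6 + 11.9 + 21.6 + 51.3 = 106.4 m².
A = 21.6*0.04 + 11.9*0.04 + 21.6*0.10 + 51.3*0.05 = 6.065 sabins.
ᾱ = A/S = 0.057.

0.057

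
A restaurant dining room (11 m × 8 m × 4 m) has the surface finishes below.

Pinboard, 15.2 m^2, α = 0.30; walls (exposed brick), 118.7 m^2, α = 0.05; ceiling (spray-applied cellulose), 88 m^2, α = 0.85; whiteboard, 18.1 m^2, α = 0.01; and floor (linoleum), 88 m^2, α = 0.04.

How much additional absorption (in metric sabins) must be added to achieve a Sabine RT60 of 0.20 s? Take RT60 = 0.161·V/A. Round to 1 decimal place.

194.4 sabins

Total absorption A₁ = 15.2·0.30 + 118.7·0.05 + 88·0.85 + 18.1·0.01 + 88·0.04
  = 4.560 + 5.935 + 74.800 + 0.181 + 3.520 = 88.996 m^2 sabins.
For T = 0.20 s, need A₂ = 0.161·V/T = 0.161·352/0.20 = 283.360 sabins.
Additional absorption ΔA = 283.360 − 88.996 = 194.4 sabins.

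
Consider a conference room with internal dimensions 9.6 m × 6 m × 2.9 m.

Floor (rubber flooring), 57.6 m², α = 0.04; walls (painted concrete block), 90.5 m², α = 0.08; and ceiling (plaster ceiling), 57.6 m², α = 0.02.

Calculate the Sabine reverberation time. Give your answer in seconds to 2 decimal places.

A = Σ Sᵢαᵢ = 57.6*0.04 + 90.5*0.08 + 57.6*0.02 = 10.696 sabins.
Room volume: 167.04 m³.
Sabine: RT60 = 0.161 × 167.04 / 10.696 = 2.51 s.

2.51 seconds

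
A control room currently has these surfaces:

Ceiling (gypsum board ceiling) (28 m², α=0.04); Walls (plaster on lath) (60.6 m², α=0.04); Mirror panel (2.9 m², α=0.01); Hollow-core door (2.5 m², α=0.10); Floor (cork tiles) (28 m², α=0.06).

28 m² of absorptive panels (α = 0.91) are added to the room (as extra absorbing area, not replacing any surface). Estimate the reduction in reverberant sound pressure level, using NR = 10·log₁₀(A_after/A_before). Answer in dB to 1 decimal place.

Summing Sᵢαᵢ: 1.120 + 2.424 + 0.029 + 0.250 + 1.680 → A_before = 5.503 sabins.
Added absorption = 28 × 0.91 = 25.480 sabins.
New total A_after = 30.983 sabins.
Reduction = 10 log₁₀(A_after/A_before) = 10 log₁₀(5.6302) = 7.5 dB.

7.5 dB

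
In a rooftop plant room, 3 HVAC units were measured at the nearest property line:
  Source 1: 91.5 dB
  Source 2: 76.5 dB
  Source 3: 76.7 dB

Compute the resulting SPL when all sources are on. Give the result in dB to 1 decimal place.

91.8 dB

Converting to relative power and adding: 10^(91.5/10) + 10^(76.5/10) + 10^(76.7/10) = 1.504e+09.
L_total = 10·log₁₀(1.504e+09) = 91.8 dB.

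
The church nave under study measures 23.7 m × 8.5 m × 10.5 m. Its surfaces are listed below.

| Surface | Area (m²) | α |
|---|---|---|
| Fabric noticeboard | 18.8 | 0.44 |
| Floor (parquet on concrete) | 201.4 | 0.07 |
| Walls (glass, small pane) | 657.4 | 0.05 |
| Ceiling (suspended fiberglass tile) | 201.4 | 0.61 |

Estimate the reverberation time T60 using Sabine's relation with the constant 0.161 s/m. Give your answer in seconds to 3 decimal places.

Total absorption A = 18.8·0.44 + 201.4·0.07 + 657.4·0.05 + 201.4·0.61
  = 8.272 + 14.098 + 32.870 + 122.854 = 178.094 m² sabins.
Room volume: 2115.225 m³.
Sabine: RT60 = 0.161 × 2115.225 / 178.094 = 1.912 s.

1.912 sec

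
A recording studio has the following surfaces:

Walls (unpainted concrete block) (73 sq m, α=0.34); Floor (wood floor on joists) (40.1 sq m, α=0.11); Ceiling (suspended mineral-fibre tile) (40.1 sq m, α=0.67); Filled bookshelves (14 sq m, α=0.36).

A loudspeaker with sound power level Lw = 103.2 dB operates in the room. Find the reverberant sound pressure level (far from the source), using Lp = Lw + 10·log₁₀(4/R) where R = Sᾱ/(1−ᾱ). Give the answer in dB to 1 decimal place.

Σ(Sᵢαᵢ) = 73·0.34 + 40.1·0.11 + 40.1·0.67 + 14·0.36 = 61.138; total area S = 167.2 sq m.
ᾱ = 0.3657, so room constant R = A/(1−ᾱ) = 96.387 sq m.
Lp = 103.2 + 10·log₁₀(4/96.387) = 103.2 + (-13.82) = 89.4 dB.

89.4 dB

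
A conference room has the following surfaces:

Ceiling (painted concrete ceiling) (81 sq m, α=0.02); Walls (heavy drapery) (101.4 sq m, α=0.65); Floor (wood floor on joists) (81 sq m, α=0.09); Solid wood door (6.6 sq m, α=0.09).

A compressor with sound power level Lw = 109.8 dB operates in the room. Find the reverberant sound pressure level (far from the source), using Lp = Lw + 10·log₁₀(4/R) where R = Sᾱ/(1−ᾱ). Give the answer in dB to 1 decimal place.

A = 75.414 sabins; S = 270.0 sq m.
ᾱ = 0.2793, so room constant R = A/(1−ᾱ) = 104.640 sq m.
Lp = Lw + 10 log₁₀(4/R) = 109.8 -14.18 = 95.6 dB.

95.6 dB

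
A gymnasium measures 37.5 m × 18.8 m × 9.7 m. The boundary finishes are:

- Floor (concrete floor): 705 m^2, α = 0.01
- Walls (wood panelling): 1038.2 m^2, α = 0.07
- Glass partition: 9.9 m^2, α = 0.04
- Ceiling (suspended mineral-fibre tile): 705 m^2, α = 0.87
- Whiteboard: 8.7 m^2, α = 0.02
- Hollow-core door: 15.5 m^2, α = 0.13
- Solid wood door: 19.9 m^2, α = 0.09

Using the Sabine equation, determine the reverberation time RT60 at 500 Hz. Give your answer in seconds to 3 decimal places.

Total absorption A = 705×0.01 + 1038.2×0.07 + 9.9×0.04 + 705×0.87 + 8.7×0.02 + 15.5×0.13 + 19.9×0.09
  = 7.050 + 72.674 + 0.396 + 613.350 + 0.174 + 2.015 + 1.791 = 697.450 m^2 sabins.
Volume V = 37.5 × 18.8 × 9.7 = 6838.5 m³.
T = 0.161 V/A = 0.161·6838.5/697.450 = 1.579 s.

1.579 s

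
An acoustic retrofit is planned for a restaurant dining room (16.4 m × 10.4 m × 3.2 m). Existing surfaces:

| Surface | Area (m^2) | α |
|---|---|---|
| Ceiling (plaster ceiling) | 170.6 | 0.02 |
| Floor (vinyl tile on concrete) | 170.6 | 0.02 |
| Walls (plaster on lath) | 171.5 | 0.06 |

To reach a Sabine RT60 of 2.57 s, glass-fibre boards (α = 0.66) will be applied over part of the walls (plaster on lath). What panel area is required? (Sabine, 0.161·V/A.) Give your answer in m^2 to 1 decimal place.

A₁ = Σ Sᵢαᵢ = 170.6*0.02 + 170.6*0.02 + 171.5*0.06 = 17.114 sabins.
Required A₂ = 0.161·545.792/2.57 = 34.192 sabins.
ΔA needed = 34.192 − 17.114 = 17.078 sabins.
Net gain per m^2: Δα = 0.66 − 0.06 = 0.60.
Area = ΔA/Δα = 17.078/0.60 = 28.5 m^2.

28.5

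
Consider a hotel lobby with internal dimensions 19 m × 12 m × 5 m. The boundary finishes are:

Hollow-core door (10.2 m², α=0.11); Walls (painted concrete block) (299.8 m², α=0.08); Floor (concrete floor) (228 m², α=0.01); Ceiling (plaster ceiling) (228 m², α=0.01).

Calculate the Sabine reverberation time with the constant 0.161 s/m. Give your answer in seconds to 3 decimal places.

Total absorption A = 10.2×0.11 + 299.8×0.08 + 228×0.01 + 228×0.01
  = 1.122 + 23.984 + 2.280 + 2.280 = 29.666 m² sabins.
V = 19·12·5 = 1140 m³.
T = 0.161 V/A = 0.161·1140/29.666 = 6.187 s.

6.187 seconds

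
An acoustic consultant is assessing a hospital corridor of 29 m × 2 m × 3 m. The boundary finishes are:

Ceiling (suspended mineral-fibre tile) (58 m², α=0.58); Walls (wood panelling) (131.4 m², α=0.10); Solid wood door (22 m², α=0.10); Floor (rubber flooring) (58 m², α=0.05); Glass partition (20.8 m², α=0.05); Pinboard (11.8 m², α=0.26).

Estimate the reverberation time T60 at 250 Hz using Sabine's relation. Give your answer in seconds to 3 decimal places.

0.500 s

Total absorption A = 58*0.58 + 131.4*0.10 + 22*0.10 + 58*0.05 + 20.8*0.05 + 11.8*0.26
  = 33.640 + 13.140 + 2.200 + 2.900 + 1.040 + 3.068 = 55.988 m² sabins.
V = 29·2·3 = 174 m³.
RT60 = 0.161 · V / A = 0.161 × 174 / 55.988 = 0.500 s.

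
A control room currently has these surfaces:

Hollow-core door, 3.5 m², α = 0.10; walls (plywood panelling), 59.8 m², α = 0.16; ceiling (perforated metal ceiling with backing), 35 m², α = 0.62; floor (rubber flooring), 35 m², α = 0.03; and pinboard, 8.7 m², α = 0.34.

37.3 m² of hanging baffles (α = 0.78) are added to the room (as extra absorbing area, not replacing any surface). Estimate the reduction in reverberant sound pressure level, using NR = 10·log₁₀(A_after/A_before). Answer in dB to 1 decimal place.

Equivalent absorption area: A_before = 3.5*0.10 + 59.8*0.16 + 35*0.62 + 35*0.03 + 8.7*0.34 = 35.626 m².
Treatment contributes 37.3·0.78 = 29.094 sabins.
New total A_after = 64.720 sabins.
Reduction = 10 log₁₀(A_after/A_before) = 10 log₁₀(1.8167) = 2.6 dB.

2.6 dB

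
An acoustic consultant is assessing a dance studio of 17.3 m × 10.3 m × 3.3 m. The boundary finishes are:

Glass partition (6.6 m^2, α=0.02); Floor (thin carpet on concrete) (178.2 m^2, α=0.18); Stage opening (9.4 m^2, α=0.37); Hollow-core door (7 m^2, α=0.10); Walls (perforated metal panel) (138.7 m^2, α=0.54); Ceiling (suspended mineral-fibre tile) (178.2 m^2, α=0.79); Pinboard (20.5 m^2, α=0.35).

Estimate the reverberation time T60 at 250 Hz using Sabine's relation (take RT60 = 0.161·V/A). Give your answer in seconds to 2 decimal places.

0.37 s

Total absorption A = 6.6*0.02 + 178.2*0.18 + 9.4*0.37 + 7*0.10 + 138.7*0.54 + 178.2*0.79 + 20.5*0.35
  = 0.132 + 32.076 + 3.478 + 0.700 + 74.898 + 140.778 + 7.175 = 259.237 m^2 sabins.
Volume V = 17.3 × 10.3 × 3.3 = 588.027 m³.
T = 0.161 V/A = 0.161·588.027/259.237 = 0.37 s.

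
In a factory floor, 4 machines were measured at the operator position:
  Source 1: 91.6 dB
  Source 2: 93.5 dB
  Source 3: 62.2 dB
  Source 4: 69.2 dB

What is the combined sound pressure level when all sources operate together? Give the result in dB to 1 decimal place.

Converting to relative power and adding: 10^(91.6/10) + 10^(93.5/10) + 10^(62.2/10) + 10^(69.2/10) = 3.694e+09.
Back to dB: 10·log₁₀ Σ = 95.7 dB.

95.7 dB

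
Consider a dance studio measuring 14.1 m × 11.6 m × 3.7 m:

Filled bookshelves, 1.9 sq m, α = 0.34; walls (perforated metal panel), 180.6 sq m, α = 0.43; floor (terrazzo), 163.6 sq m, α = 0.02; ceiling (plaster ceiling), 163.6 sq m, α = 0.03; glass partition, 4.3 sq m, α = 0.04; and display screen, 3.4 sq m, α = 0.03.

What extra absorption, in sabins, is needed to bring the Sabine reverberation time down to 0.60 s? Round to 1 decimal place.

75.6 sabins

Equivalent absorption area: A₁ = 1.9*0.34 + 180.6*0.43 + 163.6*0.02 + 163.6*0.03 + 4.3*0.04 + 3.4*0.03 = 86.758 sq m.
Target A₂ = 0.161·605.172/0.60 = 162.388 sabins (V = 605.172 m³).
ΔA = A₂ − A₁ = 162.388 − 86.758 = 75.6 sabins.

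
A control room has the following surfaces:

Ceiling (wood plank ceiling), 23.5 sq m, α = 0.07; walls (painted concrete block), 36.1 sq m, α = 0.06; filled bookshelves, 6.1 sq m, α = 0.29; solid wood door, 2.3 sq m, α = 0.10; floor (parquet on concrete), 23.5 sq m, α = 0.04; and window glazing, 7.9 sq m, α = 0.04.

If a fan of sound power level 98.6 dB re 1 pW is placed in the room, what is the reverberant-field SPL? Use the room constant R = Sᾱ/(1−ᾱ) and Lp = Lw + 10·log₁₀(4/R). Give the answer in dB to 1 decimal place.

95.8 dB

A = 7.066 sabins; S = 99.4 sq m.
ᾱ = 7.066/99.4 = 0.0711; R = Sᾱ/(1−ᾱ) = 7.066/(1−0.0711) = 7.607 sq m.
Lp = 98.6 + 10·log₁₀(4/7.607) = 98.6 + (-2.79) = 95.8 dB.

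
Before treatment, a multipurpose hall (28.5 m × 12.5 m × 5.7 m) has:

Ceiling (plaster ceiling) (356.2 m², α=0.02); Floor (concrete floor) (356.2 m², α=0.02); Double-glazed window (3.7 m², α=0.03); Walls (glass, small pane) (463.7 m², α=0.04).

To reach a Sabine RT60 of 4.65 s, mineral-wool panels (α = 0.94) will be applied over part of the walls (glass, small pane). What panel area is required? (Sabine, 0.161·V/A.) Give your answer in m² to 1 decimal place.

41.6

Summing Sᵢαᵢ: 7.124 + 7.124 + 0.111 + 18.548 → A₁ = 32.907 sabins.
Required A₂ = 0.161·2030.625/4.65 = 70.308 sabins.
Absorption to add: 70.308 − 32.907 = 37.401 sabins.
Net gain per m²: Δα = 0.94 − 0.04 = 0.90.
Panel area = 37.401 / 0.90 = 41.6 m².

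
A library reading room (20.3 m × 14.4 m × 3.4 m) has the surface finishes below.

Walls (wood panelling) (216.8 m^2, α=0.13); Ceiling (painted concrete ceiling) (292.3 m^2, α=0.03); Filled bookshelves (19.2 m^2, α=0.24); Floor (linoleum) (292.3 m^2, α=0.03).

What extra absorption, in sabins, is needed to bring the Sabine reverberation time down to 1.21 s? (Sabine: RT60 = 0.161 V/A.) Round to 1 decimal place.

81.9 sabins

Summing Sᵢαᵢ: 28.184 + 8.769 + 4.608 + 8.769 → A₁ = 50.330 sabins.
V = 993.888 m³. Required absorption A₂ = 0.161 × 993.888 / 1.21 = 132.245 sabins.
Additional absorption ΔA = 132.245 − 50.330 = 81.9 sabins.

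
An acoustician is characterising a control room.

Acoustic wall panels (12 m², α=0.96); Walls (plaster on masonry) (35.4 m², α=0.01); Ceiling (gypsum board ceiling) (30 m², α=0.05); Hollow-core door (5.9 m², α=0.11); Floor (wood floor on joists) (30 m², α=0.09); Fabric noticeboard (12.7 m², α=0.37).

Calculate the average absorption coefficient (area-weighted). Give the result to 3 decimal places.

S = Σ Sᵢ = 12 + 35.4 + 30 + 5.9 + 30 + 12.7 = 126.0 m².
Weighted sum Σ Sα = 21.422.
ᾱ = 21.422 / 126.0 = 0.170.

0.170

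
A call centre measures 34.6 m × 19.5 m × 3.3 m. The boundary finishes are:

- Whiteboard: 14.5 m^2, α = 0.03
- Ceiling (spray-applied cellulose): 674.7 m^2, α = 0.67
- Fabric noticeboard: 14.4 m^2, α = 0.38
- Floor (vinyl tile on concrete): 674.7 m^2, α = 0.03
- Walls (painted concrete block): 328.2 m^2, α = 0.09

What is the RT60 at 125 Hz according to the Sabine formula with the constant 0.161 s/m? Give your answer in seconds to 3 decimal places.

Summing Sᵢαᵢ: 0.435 + 452.049 + 5.472 + 20.241 + 29.538 → A = 507.735 sabins.
Volume V = 34.6 × 19.5 × 3.3 = 2226.51 m³.
RT60 = 0.161 · V / A = 0.161 × 2226.51 / 507.735 = 0.706 s.

0.706 sec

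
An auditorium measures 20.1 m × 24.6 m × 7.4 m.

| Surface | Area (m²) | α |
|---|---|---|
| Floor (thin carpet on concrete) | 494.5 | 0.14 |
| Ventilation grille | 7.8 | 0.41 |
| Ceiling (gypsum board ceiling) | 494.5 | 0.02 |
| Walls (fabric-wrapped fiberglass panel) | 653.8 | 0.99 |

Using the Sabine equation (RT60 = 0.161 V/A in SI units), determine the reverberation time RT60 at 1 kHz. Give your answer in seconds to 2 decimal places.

0.81 s

Total absorption A = 494.5*0.14 + 7.8*0.41 + 494.5*0.02 + 653.8*0.99
  = 69.230 + 3.198 + 9.890 + 647.262 = 729.580 m² sabins.
V = 20.1·24.6·7.4 = 3659.004 m³.
RT60 = 0.161 · V / A = 0.161 × 3659.004 / 729.580 = 0.81 s.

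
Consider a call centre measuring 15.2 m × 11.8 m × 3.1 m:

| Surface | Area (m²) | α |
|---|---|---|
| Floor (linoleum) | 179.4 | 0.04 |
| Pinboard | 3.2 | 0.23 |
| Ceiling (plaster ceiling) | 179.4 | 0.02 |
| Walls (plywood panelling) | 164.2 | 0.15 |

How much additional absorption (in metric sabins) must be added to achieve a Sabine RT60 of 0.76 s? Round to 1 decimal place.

81.7 sabins

Summing Sᵢαᵢ: 7.176 + 0.736 + 3.588 + 24.630 → A₁ = 36.130 sabins.
V = 556.016 m³. Required absorption A₂ = 0.161 × 556.016 / 0.76 = 117.788 sabins.
Additional absorption ΔA = 117.788 − 36.130 = 81.7 sabins.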